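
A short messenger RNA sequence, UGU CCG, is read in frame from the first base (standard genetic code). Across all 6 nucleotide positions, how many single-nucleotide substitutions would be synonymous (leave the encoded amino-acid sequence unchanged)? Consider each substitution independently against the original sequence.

Codon 1 (UGU, Cys): 1 synonymous substitution.
Codon 2 (CCG, Pro): 3 synonymous substitutions.
Total: 1 + 3 = 4.

4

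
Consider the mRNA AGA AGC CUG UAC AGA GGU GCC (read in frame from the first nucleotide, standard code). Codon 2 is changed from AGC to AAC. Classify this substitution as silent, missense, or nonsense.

Position 5 falls in codon 2: AGC → Ser.
After the substitution the codon is AAC → Asn.
Ser ≠ Asn, so this is a missense mutation.

missense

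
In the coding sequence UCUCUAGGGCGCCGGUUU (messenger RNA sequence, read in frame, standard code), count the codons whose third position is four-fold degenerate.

5

Codon 1 UCU (Ser): third position 4-fold.
Codon 2 CUA (Leu): third position 4-fold.
Codon 3 GGG (Gly): third position 4-fold.
Codon 4 CGC (Arg): third position 4-fold.
Codon 5 CGG (Arg): third position 4-fold.
Codon 6 UUU (Phe): third position 2-fold.
Four-fold degenerate third positions: 5.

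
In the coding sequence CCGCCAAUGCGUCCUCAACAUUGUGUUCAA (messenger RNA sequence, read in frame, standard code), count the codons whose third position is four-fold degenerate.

5

Codon 1 CCG (Pro): third position 4-fold.
Codon 2 CCA (Pro): third position 4-fold.
Codon 3 AUG (Met): third position 1-fold.
Codon 4 CGU (Arg): third position 4-fold.
Codon 5 CCU (Pro): third position 4-fold.
Codon 6 CAA (Gln): third position 2-fold.
Codon 7 CAU (His): third position 2-fold.
Codon 8 UGU (Cys): third position 2-fold.
Codon 9 GUU (Val): third position 4-fold.
Codon 10 CAA (Gln): third position 2-fold.
Four-fold degenerate third positions: 5.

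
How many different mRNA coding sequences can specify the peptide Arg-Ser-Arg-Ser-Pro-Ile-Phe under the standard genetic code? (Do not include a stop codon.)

Arg: 6 codons.
Ser: 6 codons.
Arg: 6 codons.
Ser: 6 codons.
Pro: 4 codons.
Ile: 3 codons.
Phe: 2 codons.
6 × 6 × 6 × 6 × 4 × 3 × 2 = 31104.

31104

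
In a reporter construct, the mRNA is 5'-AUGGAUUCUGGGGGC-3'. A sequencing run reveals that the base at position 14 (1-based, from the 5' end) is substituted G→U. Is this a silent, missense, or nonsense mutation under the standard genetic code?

Position 14 falls in codon 5: GGC → Gly.
After the substitution the codon is GUC → Val.
Gly ≠ Val, so this is a missense mutation.

missense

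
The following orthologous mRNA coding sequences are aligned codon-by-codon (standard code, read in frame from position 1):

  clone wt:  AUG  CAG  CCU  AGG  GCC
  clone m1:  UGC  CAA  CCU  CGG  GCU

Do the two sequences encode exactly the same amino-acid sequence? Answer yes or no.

Codon 1: AUG Met / UGC Cys — nonsynonymous.
Codon 2: CAG Gln / CAA Gln — synonymous.
Codon 3: CCU Pro / CCU Pro — identical.
Codon 4: AGG Arg / CGG Arg — synonymous.
Codon 5: GCC Ala / GCU Ala — synonymous.
Nonsynonymous differences: 1 → different protein.

no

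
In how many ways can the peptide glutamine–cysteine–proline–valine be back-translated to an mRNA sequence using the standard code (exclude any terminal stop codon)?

Gln: 2 codons.
Cys: 2 codons.
Pro: 4 codons.
Val: 4 codons.
2 × 2 × 4 × 4 = 64.

64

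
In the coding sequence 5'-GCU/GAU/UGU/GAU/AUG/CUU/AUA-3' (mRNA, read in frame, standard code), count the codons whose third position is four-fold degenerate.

2

Codon 1 GCU (Ala): third position 4-fold.
Codon 2 GAU (Asp): third position 2-fold.
Codon 3 UGU (Cys): third position 2-fold.
Codon 4 GAU (Asp): third position 2-fold.
Codon 5 AUG (Met): third position 1-fold.
Codon 6 CUU (Leu): third position 4-fold.
Codon 7 AUA (Ile): third position 3-fold.
Four-fold degenerate third positions: 2.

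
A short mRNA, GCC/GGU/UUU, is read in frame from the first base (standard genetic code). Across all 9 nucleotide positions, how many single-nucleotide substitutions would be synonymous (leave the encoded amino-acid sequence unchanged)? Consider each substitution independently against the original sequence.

Codon 1 (GCC, Ala): 3 synonymous substitutions.
Codon 2 (GGU, Gly): 3 synonymous substitutions.
Codon 3 (UUU, Phe): 1 synonymous substitution.
Total: 3 + 3 + 1 = 7.

7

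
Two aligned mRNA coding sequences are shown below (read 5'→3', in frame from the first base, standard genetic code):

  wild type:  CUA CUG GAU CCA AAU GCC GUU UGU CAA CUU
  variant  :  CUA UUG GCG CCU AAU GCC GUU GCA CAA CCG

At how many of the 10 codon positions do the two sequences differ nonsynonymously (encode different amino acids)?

Codon 1: CUA Leu / CUA Leu — identical.
Codon 2: CUG Leu / UUG Leu — synonymous.
Codon 3: GAU Asp / GCG Ala — nonsynonymous.
Codon 4: CCA Pro / CCU Pro — synonymous.
Codon 5: AAU Asn / AAU Asn — identical.
Codon 6: GCC Ala / GCC Ala — identical.
Codon 7: GUU Val / GUU Val — identical.
Codon 8: UGU Cys / GCA Ala — nonsynonymous.
Codon 9: CAA Gln / CAA Gln — identical.
Codon 10: CUU Leu / CCG Pro — nonsynonymous.
Nonsynonymous differences: 3.

3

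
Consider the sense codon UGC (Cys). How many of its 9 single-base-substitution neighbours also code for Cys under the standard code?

Position 1: none → 0 synonymous.
Position 2: none → 0 synonymous.
Position 3: UGU → 1 synonymous.
Total: 0 + 0 + 1 = 1.

1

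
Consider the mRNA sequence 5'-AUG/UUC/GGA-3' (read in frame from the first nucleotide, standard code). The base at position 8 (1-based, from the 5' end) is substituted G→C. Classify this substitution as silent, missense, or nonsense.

Position 8 falls in codon 3: GGA → Gly.
After the substitution the codon is GCA → Ala.
Gly ≠ Ala, so this is a missense mutation.

missense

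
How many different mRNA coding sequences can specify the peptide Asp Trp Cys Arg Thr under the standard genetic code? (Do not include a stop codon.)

96

Asp: 2 codons.
Trp: 1 codon.
Cys: 2 codons.
Arg: 6 codons.
Thr: 4 codons.
2 × 1 × 2 × 6 × 4 = 96.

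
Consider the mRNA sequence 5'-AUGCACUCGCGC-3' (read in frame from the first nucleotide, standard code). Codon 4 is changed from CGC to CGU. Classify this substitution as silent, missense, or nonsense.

Position 12 falls in codon 4: CGC → Arg.
After the substitution the codon is CGU → Arg.
Both encode Arg, so the change is synonymous.

silent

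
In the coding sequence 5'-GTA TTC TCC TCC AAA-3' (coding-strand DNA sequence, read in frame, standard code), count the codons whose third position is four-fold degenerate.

3

Codon 1 GTA (Val): third position 4-fold.
Codon 2 TTC (Phe): third position 2-fold.
Codon 3 TCC (Ser): third position 4-fold.
Codon 4 TCC (Ser): third position 4-fold.
Codon 5 AAA (Lys): third position 2-fold.
Four-fold degenerate third positions: 3.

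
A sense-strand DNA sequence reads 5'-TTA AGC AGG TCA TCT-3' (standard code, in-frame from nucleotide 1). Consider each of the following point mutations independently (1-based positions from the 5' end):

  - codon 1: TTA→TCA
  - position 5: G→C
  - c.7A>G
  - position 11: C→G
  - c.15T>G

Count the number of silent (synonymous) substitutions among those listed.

Codon 1: TTA (Leu) → TCA (Ser) — missense.
Codon 2: AGC (Ser) → ACC (Thr) — missense.
Codon 3: AGG (Arg) → GGG (Gly) — missense.
Codon 4: TCA (Ser) → TGA (Stop) — nonsense.
Codon 5: TCT (Ser) → TCG (Ser) — synonymous.
Synonymous: 1 of 5.

1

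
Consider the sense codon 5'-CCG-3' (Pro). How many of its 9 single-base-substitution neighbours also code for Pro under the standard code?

Position 1: none → 0 synonymous.
Position 2: none → 0 synonymous.
Position 3: CCT, CCC, CCA → 3 synonymous.
Total: 0 + 0 + 3 = 3.

3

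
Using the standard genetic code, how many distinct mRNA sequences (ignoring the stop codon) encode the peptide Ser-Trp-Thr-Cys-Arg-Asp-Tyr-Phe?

Ser: 6 codons.
Trp: 1 codon.
Thr: 4 codons.
Cys: 2 codons.
Arg: 6 codons.
Asp: 2 codons.
Tyr: 2 codons.
Phe: 2 codons.
6 × 1 × 4 × 2 × 6 × 2 × 2 × 2 = 2304.

2304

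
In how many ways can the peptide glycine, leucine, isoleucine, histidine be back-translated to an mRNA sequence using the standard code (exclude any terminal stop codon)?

Gly: 4 codons.
Leu: 6 codons.
Ile: 3 codons.
His: 2 codons.
4 × 6 × 3 × 2 = 144.

144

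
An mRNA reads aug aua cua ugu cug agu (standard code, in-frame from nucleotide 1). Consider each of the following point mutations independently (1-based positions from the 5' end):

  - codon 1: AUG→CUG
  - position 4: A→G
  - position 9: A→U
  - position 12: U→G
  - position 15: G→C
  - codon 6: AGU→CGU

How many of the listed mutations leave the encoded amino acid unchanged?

Codon 1: AUG (Met) → CUG (Leu) — missense.
Codon 2: AUA (Ile) → GUA (Val) — missense.
Codon 3: CUA (Leu) → CUU (Leu) — synonymous.
Codon 4: UGU (Cys) → UGG (Trp) — missense.
Codon 5: CUG (Leu) → CUC (Leu) — synonymous.
Codon 6: AGU (Ser) → CGU (Arg) — missense.
Synonymous: 2 of 6.

2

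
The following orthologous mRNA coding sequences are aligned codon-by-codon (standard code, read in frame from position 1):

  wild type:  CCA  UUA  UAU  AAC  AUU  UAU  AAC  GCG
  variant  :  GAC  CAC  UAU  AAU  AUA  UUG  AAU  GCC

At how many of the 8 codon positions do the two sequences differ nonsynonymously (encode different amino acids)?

3

Codon 1: CCA Pro / GAC Asp — nonsynonymous.
Codon 2: UUA Leu / CAC His — nonsynonymous.
Codon 3: UAU Tyr / UAU Tyr — identical.
Codon 4: AAC Asn / AAU Asn — synonymous.
Codon 5: AUU Ile / AUA Ile — synonymous.
Codon 6: UAU Tyr / UUG Leu — nonsynonymous.
Codon 7: AAC Asn / AAU Asn — synonymous.
Codon 8: GCG Ala / GCC Ala — synonymous.
Nonsynonymous differences: 3.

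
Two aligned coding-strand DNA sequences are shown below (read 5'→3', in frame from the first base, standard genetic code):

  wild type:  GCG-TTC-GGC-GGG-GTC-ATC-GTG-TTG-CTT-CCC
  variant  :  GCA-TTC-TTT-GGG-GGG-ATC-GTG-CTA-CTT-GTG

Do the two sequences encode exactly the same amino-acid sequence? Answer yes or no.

Codon 1: GCG Ala / GCA Ala — synonymous.
Codon 2: TTC Phe / TTC Phe — identical.
Codon 3: GGC Gly / TTT Phe — nonsynonymous.
Codon 4: GGG Gly / GGG Gly — identical.
Codon 5: GTC Val / GGG Gly — nonsynonymous.
Codon 6: ATC Ile / ATC Ile — identical.
Codon 7: GTG Val / GTG Val — identical.
Codon 8: TTG Leu / CTA Leu — synonymous.
Codon 9: CTT Leu / CTT Leu — identical.
Codon 10: CCC Pro / GTG Val — nonsynonymous.
Nonsynonymous differences: 3 → different protein.

no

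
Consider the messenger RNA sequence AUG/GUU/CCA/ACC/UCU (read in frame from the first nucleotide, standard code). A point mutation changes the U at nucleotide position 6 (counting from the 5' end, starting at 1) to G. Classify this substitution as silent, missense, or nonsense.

Position 6 falls in codon 2: GUU → Val.
After the substitution the codon is GUG → Val.
Both encode Val, so the change is synonymous.

silent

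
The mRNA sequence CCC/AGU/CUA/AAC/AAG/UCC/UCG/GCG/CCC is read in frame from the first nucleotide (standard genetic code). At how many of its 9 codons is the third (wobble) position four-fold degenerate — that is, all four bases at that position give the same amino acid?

Codon 1 CCC (Pro): third position 4-fold.
Codon 2 AGU (Ser): third position 2-fold.
Codon 3 CUA (Leu): third position 4-fold.
Codon 4 AAC (Asn): third position 2-fold.
Codon 5 AAG (Lys): third position 2-fold.
Codon 6 UCC (Ser): third position 4-fold.
Codon 7 UCG (Ser): third position 4-fold.
Codon 8 GCG (Ala): third position 4-fold.
Codon 9 CCC (Pro): third position 4-fold.
Four-fold degenerate third positions: 6.

6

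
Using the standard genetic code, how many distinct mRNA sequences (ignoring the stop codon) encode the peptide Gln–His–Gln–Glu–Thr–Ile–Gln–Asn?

Gln: 2 codons.
His: 2 codons.
Gln: 2 codons.
Glu: 2 codons.
Thr: 4 codons.
Ile: 3 codons.
Gln: 2 codons.
Asn: 2 codons.
2 × 2 × 2 × 2 × 4 × 3 × 2 × 2 = 768.

768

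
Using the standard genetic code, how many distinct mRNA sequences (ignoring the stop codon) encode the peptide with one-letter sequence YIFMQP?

96

Tyr: 2 codons.
Ile: 3 codons.
Phe: 2 codons.
Met: 1 codon.
Gln: 2 codons.
Pro: 4 codons.
2 × 3 × 2 × 1 × 2 × 4 = 96.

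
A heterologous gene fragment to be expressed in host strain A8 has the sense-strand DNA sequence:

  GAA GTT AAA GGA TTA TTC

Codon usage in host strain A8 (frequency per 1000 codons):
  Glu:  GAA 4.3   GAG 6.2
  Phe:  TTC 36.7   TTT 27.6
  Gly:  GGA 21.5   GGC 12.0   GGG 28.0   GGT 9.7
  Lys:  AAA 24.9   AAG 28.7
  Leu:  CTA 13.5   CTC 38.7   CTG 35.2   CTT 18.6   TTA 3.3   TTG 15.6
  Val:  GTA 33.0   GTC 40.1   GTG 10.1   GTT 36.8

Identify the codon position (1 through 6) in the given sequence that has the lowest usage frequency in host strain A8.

5

Codon 1 GAA (Glu): 4.3 per 1000.
Codon 2 GTT (Val): 36.8 per 1000.
Codon 3 AAA (Lys): 24.9 per 1000.
Codon 4 GGA (Gly): 21.5 per 1000.
Codon 5 TTA (Leu): 3.3 per 1000.
Codon 6 TTC (Phe): 36.7 per 1000.
Lowest frequency is 3.3 at codon 5.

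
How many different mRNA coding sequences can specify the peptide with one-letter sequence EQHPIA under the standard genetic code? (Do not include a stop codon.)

384

Glu: 2 codons.
Gln: 2 codons.
His: 2 codons.
Pro: 4 codons.
Ile: 3 codons.
Ala: 4 codons.
2 × 2 × 2 × 4 × 3 × 4 = 384.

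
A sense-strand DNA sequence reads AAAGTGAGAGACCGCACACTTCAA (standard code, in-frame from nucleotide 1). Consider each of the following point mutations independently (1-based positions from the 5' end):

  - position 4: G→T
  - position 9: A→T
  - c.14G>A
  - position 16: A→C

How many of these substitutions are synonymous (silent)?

Codon 2: GTG (Val) → TTG (Leu) — missense.
Codon 3: AGA (Arg) → AGT (Ser) — missense.
Codon 5: CGC (Arg) → CAC (His) — missense.
Codon 6: ACA (Thr) → CCA (Pro) — missense.
Synonymous: 0 of 4.

0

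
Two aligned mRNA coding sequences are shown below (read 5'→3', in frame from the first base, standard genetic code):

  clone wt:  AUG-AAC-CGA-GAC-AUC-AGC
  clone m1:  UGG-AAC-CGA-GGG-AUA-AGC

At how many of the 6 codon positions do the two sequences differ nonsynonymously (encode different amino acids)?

Codon 1: AUG Met / UGG Trp — nonsynonymous.
Codon 2: AAC Asn / AAC Asn — identical.
Codon 3: CGA Arg / CGA Arg — identical.
Codon 4: GAC Asp / GGG Gly — nonsynonymous.
Codon 5: AUC Ile / AUA Ile — synonymous.
Codon 6: AGC Ser / AGC Ser — identical.
Nonsynonymous differences: 2.

2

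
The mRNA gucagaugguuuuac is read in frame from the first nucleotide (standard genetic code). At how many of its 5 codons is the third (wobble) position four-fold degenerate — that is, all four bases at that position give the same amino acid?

1

Codon 1 GUC (Val): third position 4-fold.
Codon 2 AGA (Arg): third position 2-fold.
Codon 3 UGG (Trp): third position 1-fold.
Codon 4 UUU (Phe): third position 2-fold.
Codon 5 UAC (Tyr): third position 2-fold.
Four-fold degenerate third positions: 1.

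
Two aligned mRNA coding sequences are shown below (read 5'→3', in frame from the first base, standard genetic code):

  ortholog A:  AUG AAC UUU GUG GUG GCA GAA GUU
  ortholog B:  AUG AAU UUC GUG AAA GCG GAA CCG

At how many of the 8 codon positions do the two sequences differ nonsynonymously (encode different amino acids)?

2

Codon 1: AUG Met / AUG Met — identical.
Codon 2: AAC Asn / AAU Asn — synonymous.
Codon 3: UUU Phe / UUC Phe — synonymous.
Codon 4: GUG Val / GUG Val — identical.
Codon 5: GUG Val / AAA Lys — nonsynonymous.
Codon 6: GCA Ala / GCG Ala — synonymous.
Codon 7: GAA Glu / GAA Glu — identical.
Codon 8: GUU Val / CCG Pro — nonsynonymous.
Nonsynonymous differences: 2.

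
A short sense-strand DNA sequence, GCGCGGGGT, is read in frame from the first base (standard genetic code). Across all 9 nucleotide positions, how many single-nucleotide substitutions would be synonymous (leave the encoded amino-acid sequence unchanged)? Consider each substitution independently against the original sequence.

Codon 1 (GCG, Ala): 3 synonymous substitutions.
Codon 2 (CGG, Arg): 4 synonymous substitutions.
Codon 3 (GGT, Gly): 3 synonymous substitutions.
Total: 3 + 4 + 3 = 10.

10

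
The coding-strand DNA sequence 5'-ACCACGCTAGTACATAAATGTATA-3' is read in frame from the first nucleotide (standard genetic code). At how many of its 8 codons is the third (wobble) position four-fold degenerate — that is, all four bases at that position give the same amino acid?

4

Codon 1 ACC (Thr): third position 4-fold.
Codon 2 ACG (Thr): third position 4-fold.
Codon 3 CTA (Leu): third position 4-fold.
Codon 4 GTA (Val): third position 4-fold.
Codon 5 CAT (His): third position 2-fold.
Codon 6 AAA (Lys): third position 2-fold.
Codon 7 TGT (Cys): third position 2-fold.
Codon 8 ATA (Ile): third position 3-fold.
Four-fold degenerate third positions: 4.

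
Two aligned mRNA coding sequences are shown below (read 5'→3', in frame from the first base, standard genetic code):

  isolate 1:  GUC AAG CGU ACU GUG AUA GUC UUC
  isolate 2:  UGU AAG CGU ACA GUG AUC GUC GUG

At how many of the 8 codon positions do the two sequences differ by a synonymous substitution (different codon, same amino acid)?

Codon 1: GUC Val / UGU Cys — nonsynonymous.
Codon 2: AAG Lys / AAG Lys — identical.
Codon 3: CGU Arg / CGU Arg — identical.
Codon 4: ACU Thr / ACA Thr — synonymous.
Codon 5: GUG Val / GUG Val — identical.
Codon 6: AUA Ile / AUC Ile — synonymous.
Codon 7: GUC Val / GUC Val — identical.
Codon 8: UUC Phe / GUG Val — nonsynonymous.
Synonymous differences: 2.

2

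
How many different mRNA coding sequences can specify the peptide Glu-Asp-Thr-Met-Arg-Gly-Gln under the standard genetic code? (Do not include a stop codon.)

Glu: 2 codons.
Asp: 2 codons.
Thr: 4 codons.
Met: 1 codon.
Arg: 6 codons.
Gly: 4 codons.
Gln: 2 codons.
2 × 2 × 4 × 1 × 6 × 4 × 2 = 768.

768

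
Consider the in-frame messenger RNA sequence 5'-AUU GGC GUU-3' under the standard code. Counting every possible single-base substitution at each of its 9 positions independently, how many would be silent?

8

Codon 1 (AUU, Ile): 2 synonymous substitutions.
Codon 2 (GGC, Gly): 3 synonymous substitutions.
Codon 3 (GUU, Val): 3 synonymous substitutions.
Total: 2 + 3 + 3 = 8.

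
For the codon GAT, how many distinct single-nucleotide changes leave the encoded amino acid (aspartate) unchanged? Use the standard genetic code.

Position 1: none → 0 synonymous.
Position 2: none → 0 synonymous.
Position 3: GAC → 1 synonymous.
Total: 0 + 0 + 1 = 1.

1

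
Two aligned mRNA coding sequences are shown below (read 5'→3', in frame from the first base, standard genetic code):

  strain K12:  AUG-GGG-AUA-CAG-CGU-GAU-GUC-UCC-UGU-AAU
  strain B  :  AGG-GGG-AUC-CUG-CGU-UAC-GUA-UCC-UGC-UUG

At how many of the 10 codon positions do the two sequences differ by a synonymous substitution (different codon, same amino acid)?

Codon 1: AUG Met / AGG Arg — nonsynonymous.
Codon 2: GGG Gly / GGG Gly — identical.
Codon 3: AUA Ile / AUC Ile — synonymous.
Codon 4: CAG Gln / CUG Leu — nonsynonymous.
Codon 5: CGU Arg / CGU Arg — identical.
Codon 6: GAU Asp / UAC Tyr — nonsynonymous.
Codon 7: GUC Val / GUA Val — synonymous.
Codon 8: UCC Ser / UCC Ser — identical.
Codon 9: UGU Cys / UGC Cys — synonymous.
Codon 10: AAU Asn / UUG Leu — nonsynonymous.
Synonymous differences: 3.

3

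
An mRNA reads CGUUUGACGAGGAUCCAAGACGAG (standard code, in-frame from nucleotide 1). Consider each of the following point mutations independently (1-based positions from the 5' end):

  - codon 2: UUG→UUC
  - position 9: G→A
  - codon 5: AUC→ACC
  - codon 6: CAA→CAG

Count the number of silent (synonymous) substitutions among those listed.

Codon 2: UUG (Leu) → UUC (Phe) — missense.
Codon 3: ACG (Thr) → ACA (Thr) — synonymous.
Codon 5: AUC (Ile) → ACC (Thr) — missense.
Codon 6: CAA (Gln) → CAG (Gln) — synonymous.
Synonymous: 2 of 4.

2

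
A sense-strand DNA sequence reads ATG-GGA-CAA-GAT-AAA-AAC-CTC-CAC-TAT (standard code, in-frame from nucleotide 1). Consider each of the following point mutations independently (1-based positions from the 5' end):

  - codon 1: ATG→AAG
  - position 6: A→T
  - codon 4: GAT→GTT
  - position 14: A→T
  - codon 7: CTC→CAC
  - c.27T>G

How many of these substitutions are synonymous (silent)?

Codon 1: ATG (Met) → AAG (Lys) — missense.
Codon 2: GGA (Gly) → GGT (Gly) — synonymous.
Codon 4: GAT (Asp) → GTT (Val) — missense.
Codon 5: AAA (Lys) → ATA (Ile) — missense.
Codon 7: CTC (Leu) → CAC (His) — missense.
Codon 9: TAT (Tyr) → TAG (Stop) — nonsense.
Synonymous: 1 of 6.

1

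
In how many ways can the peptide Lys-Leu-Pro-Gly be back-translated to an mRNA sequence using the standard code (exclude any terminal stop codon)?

192

Lys: 2 codons.
Leu: 6 codons.
Pro: 4 codons.
Gly: 4 codons.
2 × 6 × 4 × 4 = 192.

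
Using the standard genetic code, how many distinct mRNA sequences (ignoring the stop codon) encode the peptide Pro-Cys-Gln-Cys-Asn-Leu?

Pro: 4 codons.
Cys: 2 codons.
Gln: 2 codons.
Cys: 2 codons.
Asn: 2 codons.
Leu: 6 codons.
4 × 2 × 2 × 2 × 2 × 6 = 384.

384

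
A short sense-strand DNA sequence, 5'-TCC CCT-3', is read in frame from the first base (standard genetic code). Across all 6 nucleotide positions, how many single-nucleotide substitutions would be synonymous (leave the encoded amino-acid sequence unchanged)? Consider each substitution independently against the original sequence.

Codon 1 (TCC, Ser): 3 synonymous substitutions.
Codon 2 (CCT, Pro): 3 synonymous substitutions.
Total: 3 + 3 = 6.

6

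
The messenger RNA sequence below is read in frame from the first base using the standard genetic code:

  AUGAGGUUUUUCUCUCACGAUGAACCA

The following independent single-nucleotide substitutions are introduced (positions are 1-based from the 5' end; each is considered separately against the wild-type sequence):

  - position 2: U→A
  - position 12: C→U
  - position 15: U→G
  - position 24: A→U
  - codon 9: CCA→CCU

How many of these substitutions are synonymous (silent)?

Codon 1: AUG (Met) → AAG (Lys) — missense.
Codon 4: UUC (Phe) → UUU (Phe) — synonymous.
Codon 5: UCU (Ser) → UCG (Ser) — synonymous.
Codon 8: GAA (Glu) → GAU (Asp) — missense.
Codon 9: CCA (Pro) → CCU (Pro) — synonymous.
Synonymous: 3 of 5.

3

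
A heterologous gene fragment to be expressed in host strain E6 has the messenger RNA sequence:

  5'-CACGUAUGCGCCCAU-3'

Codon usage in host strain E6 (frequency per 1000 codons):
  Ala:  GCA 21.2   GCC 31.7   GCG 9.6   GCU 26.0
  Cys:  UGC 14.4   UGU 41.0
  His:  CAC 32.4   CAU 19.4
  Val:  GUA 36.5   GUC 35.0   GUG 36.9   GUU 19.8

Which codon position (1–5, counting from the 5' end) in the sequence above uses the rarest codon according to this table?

Codon 1 CAC (His): 32.4 per 1000.
Codon 2 GUA (Val): 36.5 per 1000.
Codon 3 UGC (Cys): 14.4 per 1000.
Codon 4 GCC (Ala): 31.7 per 1000.
Codon 5 CAU (His): 19.4 per 1000.
Lowest frequency is 14.4 at codon 3.

3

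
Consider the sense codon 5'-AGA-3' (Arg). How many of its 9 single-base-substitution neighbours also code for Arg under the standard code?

Position 1: CGA → 1 synonymous.
Position 2: none → 0 synonymous.
Position 3: AGG → 1 synonymous.
Total: 1 + 0 + 1 = 2.

2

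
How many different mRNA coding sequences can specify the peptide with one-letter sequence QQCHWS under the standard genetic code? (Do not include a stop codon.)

96

Gln: 2 codons.
Gln: 2 codons.
Cys: 2 codons.
His: 2 codons.
Trp: 1 codon.
Ser: 6 codons.
2 × 2 × 2 × 2 × 1 × 6 = 96.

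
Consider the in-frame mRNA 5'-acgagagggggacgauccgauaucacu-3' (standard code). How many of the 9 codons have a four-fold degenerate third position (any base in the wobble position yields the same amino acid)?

Codon 1 ACG (Thr): third position 4-fold.
Codon 2 AGA (Arg): third position 2-fold.
Codon 3 GGG (Gly): third position 4-fold.
Codon 4 GGA (Gly): third position 4-fold.
Codon 5 CGA (Arg): third position 4-fold.
Codon 6 UCC (Ser): third position 4-fold.
Codon 7 GAU (Asp): third position 2-fold.
Codon 8 AUC (Ile): third position 3-fold.
Codon 9 ACU (Thr): third position 4-fold.
Four-fold degenerate third positions: 6.

6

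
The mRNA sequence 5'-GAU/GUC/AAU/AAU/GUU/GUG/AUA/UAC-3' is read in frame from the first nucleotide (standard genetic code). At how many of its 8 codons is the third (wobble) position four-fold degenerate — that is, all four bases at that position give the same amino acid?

Codon 1 GAU (Asp): third position 2-fold.
Codon 2 GUC (Val): third position 4-fold.
Codon 3 AAU (Asn): third position 2-fold.
Codon 4 AAU (Asn): third position 2-fold.
Codon 5 GUU (Val): third position 4-fold.
Codon 6 GUG (Val): third position 4-fold.
Codon 7 AUA (Ile): third position 3-fold.
Codon 8 UAC (Tyr): third position 2-fold.
Four-fold degenerate third positions: 3.

3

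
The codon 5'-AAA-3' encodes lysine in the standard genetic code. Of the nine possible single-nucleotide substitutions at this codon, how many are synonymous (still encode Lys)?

1

Position 1: none → 0 synonymous.
Position 2: none → 0 synonymous.
Position 3: AAG → 1 synonymous.
Total: 0 + 0 + 1 = 1.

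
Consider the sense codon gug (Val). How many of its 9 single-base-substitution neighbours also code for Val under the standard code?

3

Position 1: none → 0 synonymous.
Position 2: none → 0 synonymous.
Position 3: GUU, GUC, GUA → 3 synonymous.
Total: 0 + 0 + 3 = 3.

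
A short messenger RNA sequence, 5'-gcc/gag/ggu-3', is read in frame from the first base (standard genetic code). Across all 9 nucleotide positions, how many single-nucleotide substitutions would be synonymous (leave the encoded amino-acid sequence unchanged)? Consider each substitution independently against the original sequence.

Codon 1 (GCC, Ala): 3 synonymous substitutions.
Codon 2 (GAG, Glu): 1 synonymous substitution.
Codon 3 (GGU, Gly): 3 synonymous substitutions.
Total: 3 + 1 + 3 = 7.

7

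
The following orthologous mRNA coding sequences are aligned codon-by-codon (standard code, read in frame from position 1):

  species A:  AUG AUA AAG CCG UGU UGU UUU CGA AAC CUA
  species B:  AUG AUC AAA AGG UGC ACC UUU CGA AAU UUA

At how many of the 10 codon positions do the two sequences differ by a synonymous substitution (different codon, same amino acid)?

5

Codon 1: AUG Met / AUG Met — identical.
Codon 2: AUA Ile / AUC Ile — synonymous.
Codon 3: AAG Lys / AAA Lys — synonymous.
Codon 4: CCG Pro / AGG Arg — nonsynonymous.
Codon 5: UGU Cys / UGC Cys — synonymous.
Codon 6: UGU Cys / ACC Thr — nonsynonymous.
Codon 7: UUU Phe / UUU Phe — identical.
Codon 8: CGA Arg / CGA Arg — identical.
Codon 9: AAC Asn / AAU Asn — synonymous.
Codon 10: CUA Leu / UUA Leu — synonymous.
Synonymous differences: 5.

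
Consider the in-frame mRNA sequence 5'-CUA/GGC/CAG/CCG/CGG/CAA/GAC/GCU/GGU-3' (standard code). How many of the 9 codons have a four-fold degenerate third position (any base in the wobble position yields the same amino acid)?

Codon 1 CUA (Leu): third position 4-fold.
Codon 2 GGC (Gly): third position 4-fold.
Codon 3 CAG (Gln): third position 2-fold.
Codon 4 CCG (Pro): third position 4-fold.
Codon 5 CGG (Arg): third position 4-fold.
Codon 6 CAA (Gln): third position 2-fold.
Codon 7 GAC (Asp): third position 2-fold.
Codon 8 GCU (Ala): third position 4-fold.
Codon 9 GGU (Gly): third position 4-fold.
Four-fold degenerate third positions: 6.

6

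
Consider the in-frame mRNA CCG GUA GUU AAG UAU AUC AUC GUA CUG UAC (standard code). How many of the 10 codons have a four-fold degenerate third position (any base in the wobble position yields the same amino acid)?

5

Codon 1 CCG (Pro): third position 4-fold.
Codon 2 GUA (Val): third position 4-fold.
Codon 3 GUU (Val): third position 4-fold.
Codon 4 AAG (Lys): third position 2-fold.
Codon 5 UAU (Tyr): third position 2-fold.
Codon 6 AUC (Ile): third position 3-fold.
Codon 7 AUC (Ile): third position 3-fold.
Codon 8 GUA (Val): third position 4-fold.
Codon 9 CUG (Leu): third position 4-fold.
Codon 10 UAC (Tyr): third position 2-fold.
Four-fold degenerate third positions: 5.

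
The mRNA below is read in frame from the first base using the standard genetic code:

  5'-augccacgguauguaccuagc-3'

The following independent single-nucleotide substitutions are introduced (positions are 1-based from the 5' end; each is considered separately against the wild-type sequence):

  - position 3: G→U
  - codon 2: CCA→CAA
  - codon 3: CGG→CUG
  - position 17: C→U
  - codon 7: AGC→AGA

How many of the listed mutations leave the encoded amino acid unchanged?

0

Codon 1: AUG (Met) → AUU (Ile) — missense.
Codon 2: CCA (Pro) → CAA (Gln) — missense.
Codon 3: CGG (Arg) → CUG (Leu) — missense.
Codon 6: CCU (Pro) → CUU (Leu) — missense.
Codon 7: AGC (Ser) → AGA (Arg) — missense.
Synonymous: 0 of 5.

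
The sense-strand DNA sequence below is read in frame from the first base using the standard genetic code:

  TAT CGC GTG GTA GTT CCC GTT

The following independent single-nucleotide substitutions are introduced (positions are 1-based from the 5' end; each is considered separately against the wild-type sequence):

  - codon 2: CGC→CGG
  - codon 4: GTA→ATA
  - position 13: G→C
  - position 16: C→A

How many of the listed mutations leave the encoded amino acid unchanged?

1

Codon 2: CGC (Arg) → CGG (Arg) — synonymous.
Codon 4: GTA (Val) → ATA (Ile) — missense.
Codon 5: GTT (Val) → CTT (Leu) — missense.
Codon 6: CCC (Pro) → ACC (Thr) — missense.
Synonymous: 1 of 4.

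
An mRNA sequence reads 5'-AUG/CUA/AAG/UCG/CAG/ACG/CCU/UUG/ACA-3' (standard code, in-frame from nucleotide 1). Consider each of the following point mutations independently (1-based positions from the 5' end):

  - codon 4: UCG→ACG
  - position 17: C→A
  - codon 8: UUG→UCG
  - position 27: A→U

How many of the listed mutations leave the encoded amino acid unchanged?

1

Codon 4: UCG (Ser) → ACG (Thr) — missense.
Codon 6: ACG (Thr) → AAG (Lys) — missense.
Codon 8: UUG (Leu) → UCG (Ser) — missense.
Codon 9: ACA (Thr) → ACU (Thr) — synonymous.
Synonymous: 1 of 4.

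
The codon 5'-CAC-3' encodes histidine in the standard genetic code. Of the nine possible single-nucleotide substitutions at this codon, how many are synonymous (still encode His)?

1

Position 1: none → 0 synonymous.
Position 2: none → 0 synonymous.
Position 3: CAT → 1 synonymous.
Total: 0 + 0 + 1 = 1.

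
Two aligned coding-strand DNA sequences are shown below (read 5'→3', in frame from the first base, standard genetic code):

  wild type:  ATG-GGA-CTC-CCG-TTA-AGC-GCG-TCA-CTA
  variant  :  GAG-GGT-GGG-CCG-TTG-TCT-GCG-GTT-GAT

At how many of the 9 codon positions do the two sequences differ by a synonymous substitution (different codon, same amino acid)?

3

Codon 1: ATG Met / GAG Glu — nonsynonymous.
Codon 2: GGA Gly / GGT Gly — synonymous.
Codon 3: CTC Leu / GGG Gly — nonsynonymous.
Codon 4: CCG Pro / CCG Pro — identical.
Codon 5: TTA Leu / TTG Leu — synonymous.
Codon 6: AGC Ser / TCT Ser — synonymous.
Codon 7: GCG Ala / GCG Ala — identical.
Codon 8: TCA Ser / GTT Val — nonsynonymous.
Codon 9: CTA Leu / GAT Asp — nonsynonymous.
Synonymous differences: 3.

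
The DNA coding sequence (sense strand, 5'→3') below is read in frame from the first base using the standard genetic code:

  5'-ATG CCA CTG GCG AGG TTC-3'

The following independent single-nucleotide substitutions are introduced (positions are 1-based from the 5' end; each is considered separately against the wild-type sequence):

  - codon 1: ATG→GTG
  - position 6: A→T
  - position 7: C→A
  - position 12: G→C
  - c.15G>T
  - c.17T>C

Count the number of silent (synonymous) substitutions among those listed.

2

Codon 1: ATG (Met) → GTG (Val) — missense.
Codon 2: CCA (Pro) → CCT (Pro) — synonymous.
Codon 3: CTG (Leu) → ATG (Met) — missense.
Codon 4: GCG (Ala) → GCC (Ala) — synonymous.
Codon 5: AGG (Arg) → AGT (Ser) — missense.
Codon 6: TTC (Phe) → TCC (Ser) — missense.
Synonymous: 2 of 6.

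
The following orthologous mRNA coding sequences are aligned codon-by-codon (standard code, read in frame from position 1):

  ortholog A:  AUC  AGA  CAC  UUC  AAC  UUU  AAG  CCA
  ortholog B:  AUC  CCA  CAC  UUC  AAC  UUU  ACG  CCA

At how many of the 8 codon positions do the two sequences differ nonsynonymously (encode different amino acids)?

2

Codon 1: AUC Ile / AUC Ile — identical.
Codon 2: AGA Arg / CCA Pro — nonsynonymous.
Codon 3: CAC His / CAC His — identical.
Codon 4: UUC Phe / UUC Phe — identical.
Codon 5: AAC Asn / AAC Asn — identical.
Codon 6: UUU Phe / UUU Phe — identical.
Codon 7: AAG Lys / ACG Thr — nonsynonymous.
Codon 8: CCA Pro / CCA Pro — identical.
Nonsynonymous differences: 2.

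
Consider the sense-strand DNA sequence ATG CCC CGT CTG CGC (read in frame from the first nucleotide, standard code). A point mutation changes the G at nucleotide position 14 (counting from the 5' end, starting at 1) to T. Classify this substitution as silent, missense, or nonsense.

Position 14 falls in codon 5: CGC → Arg.
After the substitution the codon is CTC → Leu.
Arg ≠ Leu, so this is a missense mutation.

missense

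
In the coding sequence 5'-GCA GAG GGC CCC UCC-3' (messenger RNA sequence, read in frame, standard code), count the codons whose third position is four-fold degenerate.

Codon 1 GCA (Ala): third position 4-fold.
Codon 2 GAG (Glu): third position 2-fold.
Codon 3 GGC (Gly): third position 4-fold.
Codon 4 CCC (Pro): third position 4-fold.
Codon 5 UCC (Ser): third position 4-fold.
Four-fold degenerate third positions: 4.

4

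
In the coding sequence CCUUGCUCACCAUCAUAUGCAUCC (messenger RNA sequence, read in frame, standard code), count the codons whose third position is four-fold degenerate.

Codon 1 CCU (Pro): third position 4-fold.
Codon 2 UGC (Cys): third position 2-fold.
Codon 3 UCA (Ser): third position 4-fold.
Codon 4 CCA (Pro): third position 4-fold.
Codon 5 UCA (Ser): third position 4-fold.
Codon 6 UAU (Tyr): third position 2-fold.
Codon 7 GCA (Ala): third position 4-fold.
Codon 8 UCC (Ser): third position 4-fold.
Four-fold degenerate third positions: 6.

6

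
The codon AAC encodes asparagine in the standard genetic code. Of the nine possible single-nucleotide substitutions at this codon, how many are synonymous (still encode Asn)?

Position 1: none → 0 synonymous.
Position 2: none → 0 synonymous.
Position 3: AAU → 1 synonymous.
Total: 0 + 0 + 1 = 1.

1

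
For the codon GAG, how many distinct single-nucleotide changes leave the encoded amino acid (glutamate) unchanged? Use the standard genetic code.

Position 1: none → 0 synonymous.
Position 2: none → 0 synonymous.
Position 3: GAA → 1 synonymous.
Total: 0 + 0 + 1 = 1.

1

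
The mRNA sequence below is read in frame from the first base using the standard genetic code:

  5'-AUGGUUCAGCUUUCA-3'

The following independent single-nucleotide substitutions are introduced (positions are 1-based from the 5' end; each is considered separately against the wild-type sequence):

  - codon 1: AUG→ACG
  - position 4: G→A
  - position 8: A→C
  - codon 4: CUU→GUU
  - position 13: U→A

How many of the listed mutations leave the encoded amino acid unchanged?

0

Codon 1: AUG (Met) → ACG (Thr) — missense.
Codon 2: GUU (Val) → AUU (Ile) — missense.
Codon 3: CAG (Gln) → CCG (Pro) — missense.
Codon 4: CUU (Leu) → GUU (Val) — missense.
Codon 5: UCA (Ser) → ACA (Thr) — missense.
Synonymous: 0 of 5.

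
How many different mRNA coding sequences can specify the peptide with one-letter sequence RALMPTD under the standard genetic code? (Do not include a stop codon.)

Arg: 6 codons.
Ala: 4 codons.
Leu: 6 codons.
Met: 1 codon.
Pro: 4 codons.
Thr: 4 codons.
Asp: 2 codons.
6 × 4 × 6 × 1 × 4 × 4 × 2 = 4608.

4608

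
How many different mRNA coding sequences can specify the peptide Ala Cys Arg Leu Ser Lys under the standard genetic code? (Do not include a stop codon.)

3456

Ala: 4 codons.
Cys: 2 codons.
Arg: 6 codons.
Leu: 6 codons.
Ser: 6 codons.
Lys: 2 codons.
4 × 2 × 6 × 6 × 6 × 2 = 3456.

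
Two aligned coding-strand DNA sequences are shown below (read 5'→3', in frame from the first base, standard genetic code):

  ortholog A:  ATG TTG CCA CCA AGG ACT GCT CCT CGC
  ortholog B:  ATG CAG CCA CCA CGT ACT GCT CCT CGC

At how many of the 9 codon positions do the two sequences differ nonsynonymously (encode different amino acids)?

1

Codon 1: ATG Met / ATG Met — identical.
Codon 2: TTG Leu / CAG Gln — nonsynonymous.
Codon 3: CCA Pro / CCA Pro — identical.
Codon 4: CCA Pro / CCA Pro — identical.
Codon 5: AGG Arg / CGT Arg — synonymous.
Codon 6: ACT Thr / ACT Thr — identical.
Codon 7: GCT Ala / GCT Ala — identical.
Codon 8: CCT Pro / CCT Pro — identical.
Codon 9: CGC Arg / CGC Arg — identical.
Nonsynonymous differences: 1.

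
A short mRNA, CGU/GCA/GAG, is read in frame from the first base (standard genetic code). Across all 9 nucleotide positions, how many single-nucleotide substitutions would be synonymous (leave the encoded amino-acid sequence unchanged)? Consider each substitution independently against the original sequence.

7

Codon 1 (CGU, Arg): 3 synonymous substitutions.
Codon 2 (GCA, Ala): 3 synonymous substitutions.
Codon 3 (GAG, Glu): 1 synonymous substitution.
Total: 3 + 3 + 1 = 7.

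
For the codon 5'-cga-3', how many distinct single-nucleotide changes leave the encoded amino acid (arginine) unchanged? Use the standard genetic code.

4

Position 1: AGA → 1 synonymous.
Position 2: none → 0 synonymous.
Position 3: CGU, CGC, CGG → 3 synonymous.
Total: 1 + 0 + 3 = 4.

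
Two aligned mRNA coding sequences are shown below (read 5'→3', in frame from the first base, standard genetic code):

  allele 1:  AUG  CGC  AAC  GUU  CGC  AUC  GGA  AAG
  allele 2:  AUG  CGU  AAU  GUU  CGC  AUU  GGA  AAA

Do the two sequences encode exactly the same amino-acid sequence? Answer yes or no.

yes

Codon 1: AUG Met / AUG Met — identical.
Codon 2: CGC Arg / CGU Arg — synonymous.
Codon 3: AAC Asn / AAU Asn — synonymous.
Codon 4: GUU Val / GUU Val — identical.
Codon 5: CGC Arg / CGC Arg — identical.
Codon 6: AUC Ile / AUU Ile — synonymous.
Codon 7: GGA Gly / GGA Gly — identical.
Codon 8: AAG Lys / AAA Lys — synonymous.
Nonsynonymous differences: 0 → same protein.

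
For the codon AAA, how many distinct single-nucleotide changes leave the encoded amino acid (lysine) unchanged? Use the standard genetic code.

1

Position 1: none → 0 synonymous.
Position 2: none → 0 synonymous.
Position 3: AAG → 1 synonymous.
Total: 0 + 0 + 1 = 1.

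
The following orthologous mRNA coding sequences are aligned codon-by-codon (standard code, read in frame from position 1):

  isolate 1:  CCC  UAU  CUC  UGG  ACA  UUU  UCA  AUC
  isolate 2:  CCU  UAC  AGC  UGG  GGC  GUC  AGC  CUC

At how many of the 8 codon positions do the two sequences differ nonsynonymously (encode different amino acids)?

Codon 1: CCC Pro / CCU Pro — synonymous.
Codon 2: UAU Tyr / UAC Tyr — synonymous.
Codon 3: CUC Leu / AGC Ser — nonsynonymous.
Codon 4: UGG Trp / UGG Trp — identical.
Codon 5: ACA Thr / GGC Gly — nonsynonymous.
Codon 6: UUU Phe / GUC Val — nonsynonymous.
Codon 7: UCA Ser / AGC Ser — synonymous.
Codon 8: AUC Ile / CUC Leu — nonsynonymous.
Nonsynonymous differences: 4.

4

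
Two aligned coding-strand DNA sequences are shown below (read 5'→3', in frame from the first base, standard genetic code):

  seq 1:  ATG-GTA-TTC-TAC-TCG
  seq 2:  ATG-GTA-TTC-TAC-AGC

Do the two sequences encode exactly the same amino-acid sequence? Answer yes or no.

yes

Codon 1: ATG Met / ATG Met — identical.
Codon 2: GTA Val / GTA Val — identical.
Codon 3: TTC Phe / TTC Phe — identical.
Codon 4: TAC Tyr / TAC Tyr — identical.
Codon 5: TCG Ser / AGC Ser — synonymous.
Nonsynonymous differences: 0 → same protein.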